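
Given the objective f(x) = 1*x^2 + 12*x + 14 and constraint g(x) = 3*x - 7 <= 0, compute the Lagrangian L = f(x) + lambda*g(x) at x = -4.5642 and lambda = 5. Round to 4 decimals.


Step 1: Evaluate f(x).
f(-4.5642) = 1*(-4.5642)^2 + 12*(-4.5642) + 14 = -19.9385
Step 2: Evaluate g(x).
g(-4.5642) = 3*-4.5642 - 7 = -20.6926
Step 3: Compute Lagrangian.
L = -19.9385 + 5*-20.6926 = -123.4015


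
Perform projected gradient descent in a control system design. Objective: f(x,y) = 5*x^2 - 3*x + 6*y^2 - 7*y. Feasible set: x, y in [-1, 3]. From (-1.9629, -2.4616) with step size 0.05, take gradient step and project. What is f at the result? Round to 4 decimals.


Step 1: Compute gradient at (-1.9629, -2.4616).
grad_x = 2*5*-1.9629 - 3 = -22.629
grad_y = 2*6*-2.4616 - 7 = -36.5392
Step 2: Gradient step.
x_raw = -1.9629 - 0.05*-22.629 = -0.8315
y_raw = -2.4616 - 0.05*-36.5392 = -0.6346
Step 3: Project onto [-1, 3].
x_proj = clip(-0.8315) = -0.8315
y_proj = clip(-0.6346) = -0.6346
Step 4: Evaluate f.
f(-0.8315, -0.6346) = 12.81


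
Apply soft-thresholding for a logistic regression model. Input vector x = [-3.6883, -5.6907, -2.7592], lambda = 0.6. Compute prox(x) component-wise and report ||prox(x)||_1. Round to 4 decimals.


Soft-thresholding with lambda = 0.6:
prox(-3.6883) = sign(-3.6883)*max(|-3.6883| - 0.6, 0) = -3.0883
prox(-5.6907) = sign(-5.6907)*max(|-5.6907| - 0.6, 0) = -5.0907
prox(-2.7592) = sign(-2.7592)*max(|-2.7592| - 0.6, 0) = -2.1592
prox(x) = [-3.0883, -5.0907, -2.1592]
||prox(x)||_1 = 3.0883 + 5.0907 + 2.1592 = 10.3382


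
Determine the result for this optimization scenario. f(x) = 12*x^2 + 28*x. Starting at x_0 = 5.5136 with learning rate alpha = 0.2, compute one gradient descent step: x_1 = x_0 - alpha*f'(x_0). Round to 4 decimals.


We compute the gradient at x_0 and apply the update.
f'(x) = 24*x + 28
f'(5.5136) = 24*5.5136 + 28 = 160.3264
x_1 = 5.5136 - 0.2*160.3264 = -26.5517


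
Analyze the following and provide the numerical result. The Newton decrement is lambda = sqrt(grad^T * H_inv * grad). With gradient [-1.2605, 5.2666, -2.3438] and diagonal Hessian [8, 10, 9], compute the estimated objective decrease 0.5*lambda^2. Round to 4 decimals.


Step 1: H is diagonal, so H^(-1) * g = [-0.1576, 0.5267, -0.2604].
Step 2: g^T H^(-1) g = sum_i g_i^2 / H_ii
  = (-1.2605)^2/8 + (5.2666)^2/10 + (-2.3438)^2/9
  = 0.1986 + 2.7737 + 0.6104 = 3.5827
Step 3: Objective decrease = 0.5 * g^T H^(-1) g = 1.7913


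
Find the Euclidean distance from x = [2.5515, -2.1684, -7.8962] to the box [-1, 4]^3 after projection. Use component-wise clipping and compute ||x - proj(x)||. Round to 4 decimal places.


Project each component onto [-1, 4].
clip(2.5515) = 2.5515, clip(-2.1684) = -1.0, clip(-7.8962) = -1.0
Projection = [2.5515, -1.0, -1.0]
Squared diffs: [0.0, 1.3652, 47.5576]
Distance = sqrt(48.9228) = 6.9945


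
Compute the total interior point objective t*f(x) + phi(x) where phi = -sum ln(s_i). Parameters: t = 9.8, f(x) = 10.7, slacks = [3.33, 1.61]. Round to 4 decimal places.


Step 1: Compute log-barrier.
ln values: [1.203, 0.4762]
phi = -(1.203 + 0.4762) = -1.6792
Step 2: Compute augmented objective.
t*f(x) = 9.8*10.7 = 104.86
Total = 104.86 - 1.6792 = 103.1808


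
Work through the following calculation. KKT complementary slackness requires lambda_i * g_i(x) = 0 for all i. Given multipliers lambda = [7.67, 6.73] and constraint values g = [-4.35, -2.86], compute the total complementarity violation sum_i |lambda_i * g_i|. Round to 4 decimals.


KKT complementary slackness check:
lambda_1 * g_1 = 7.67 * -4.35 = -33.3645
lambda_2 * g_2 = 6.73 * -2.86 = -19.2478
Total violation = 33.3645 + 19.2478 = 52.6123


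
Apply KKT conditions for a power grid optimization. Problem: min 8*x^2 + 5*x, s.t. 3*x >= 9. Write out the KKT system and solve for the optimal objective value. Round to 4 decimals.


Step 1: Try lambda = 0 (constraint inactive).
x_unc = -5/(2*8) = -0.3125
Check: 3*-0.3125 = -0.9375 < 9 -- violated!
Step 2: Constraint must be active: 3*x = 9
x* = 9/3 = 3.0
lambda = (2*8*3.0 + 5)/3 = 17.6667
Step 3: Compute optimal value.
f(x*) = 8*3.0^2 + 5*3.0 = 87.0


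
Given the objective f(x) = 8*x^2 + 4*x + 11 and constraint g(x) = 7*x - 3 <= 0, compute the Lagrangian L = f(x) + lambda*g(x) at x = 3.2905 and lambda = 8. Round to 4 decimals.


Step 1: Evaluate f(x).
f(3.2905) = 8*3.2905^2 + 4*3.2905 + 11 = 110.7811
Step 2: Evaluate g(x).
g(3.2905) = 7*3.2905 - 3 = 20.0335
Step 3: Compute Lagrangian.
L = 110.7811 + 8*20.0335 = 271.0491


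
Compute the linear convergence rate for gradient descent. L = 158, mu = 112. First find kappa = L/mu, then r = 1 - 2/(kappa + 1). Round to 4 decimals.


Step 1: Compute the condition number.
kappa = L/mu = 158/112 = 1.4107
Step 2: Compute the convergence rate.
r = 1 - 2/(kappa + 1) = 1 - 2*mu/(L + mu) = (L - mu)/(L + mu) = 46/270 = 0.1704


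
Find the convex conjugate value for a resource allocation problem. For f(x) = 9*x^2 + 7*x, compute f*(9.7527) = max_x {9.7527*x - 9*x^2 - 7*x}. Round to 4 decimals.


f*(y) = sup_x {y*x - a*x^2 - b*x} = sup_x {(y-b)*x - a*x^2}
FOC: (y - b) - 2a*x = 0 => x* = (y - b)/(2a)
x* = (9.7527 - 7)/(2*9) = 0.1529
f*(9.7527) = (y-b)^2/(4a) = (9.7527 - 7)^2/(4*9)
= 7.5774/36 = 0.2105


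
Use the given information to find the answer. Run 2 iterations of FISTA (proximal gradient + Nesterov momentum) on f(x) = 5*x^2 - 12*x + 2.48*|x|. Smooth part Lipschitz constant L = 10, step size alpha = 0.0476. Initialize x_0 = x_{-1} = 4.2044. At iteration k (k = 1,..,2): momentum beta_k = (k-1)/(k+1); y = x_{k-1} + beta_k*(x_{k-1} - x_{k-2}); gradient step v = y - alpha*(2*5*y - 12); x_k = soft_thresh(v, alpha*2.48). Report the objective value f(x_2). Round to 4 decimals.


FISTA on f(x) = 5*x^2 - 12*x + 2.48*|x|
L = 10, alpha = 0.0476
Iteration 1: beta = 0.0, y = 4.2044 + 0.0*(4.2044 - 4.2044) = 4.2044
  grad(y) = 30.044, v = y - alpha*grad = 2.7743
  prox(v) = soft_thresh(2.7743, 0.118) = 2.6563
Iteration 2: beta = 0.3333, y = 2.6563 + 0.3333*(2.6563 - 4.2044) = 2.1402
  grad(y) = 9.4021, v = y - alpha*grad = 1.6927
  prox(v) = soft_thresh(1.6927, 0.118) = 1.5746
f(x_2) = 5*1.5746^2 - 12*1.5746 + 2.48*|1.5746| = -2.5932


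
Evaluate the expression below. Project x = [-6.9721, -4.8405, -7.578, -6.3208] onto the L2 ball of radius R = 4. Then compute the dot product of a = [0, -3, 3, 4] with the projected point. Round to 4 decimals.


Step 1: Compute ||x|| (intermediates to 6 decimals).
||x|| = sqrt((-6.9721)^2 + (-4.8405)^2 + (-7.578)^2 + (-6.3208)^2) = 13.016114
Step 2: Project.
Since ||x|| > R, scale = R/||x|| = 4/13.016114 = 0.307311, proj(x) = scale * x
proj(x) = [-2.142603, -1.487539, -2.328803, -1.942451]
Step 3: Dot product.
a^T * proj(x) = 0*(-2.142603) - 3*(-1.487539) + 3*(-2.328803) + 4*(-1.942451) = -10.2936


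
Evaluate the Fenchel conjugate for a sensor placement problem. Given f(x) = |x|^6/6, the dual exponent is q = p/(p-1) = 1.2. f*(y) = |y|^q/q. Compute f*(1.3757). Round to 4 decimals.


The conjugate exponent q satisfies 1/p + 1/q = 1.
p = 6, so q = 6/(6 - 1) = 1.2
|y|^q = 1.3757^1.2 = 1.4663
f*(1.3757) = 1.4663 / 1.2 = 1.2219


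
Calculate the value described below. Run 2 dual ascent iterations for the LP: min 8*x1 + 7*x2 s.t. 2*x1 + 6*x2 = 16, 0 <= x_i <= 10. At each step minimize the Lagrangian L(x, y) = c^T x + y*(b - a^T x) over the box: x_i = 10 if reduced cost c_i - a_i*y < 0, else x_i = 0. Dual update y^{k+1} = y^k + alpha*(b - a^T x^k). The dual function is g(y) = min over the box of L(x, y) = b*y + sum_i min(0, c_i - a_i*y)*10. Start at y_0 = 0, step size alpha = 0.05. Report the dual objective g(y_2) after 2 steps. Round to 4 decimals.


Dual ascent for LP: min 8*x1 + 7*x2, 2*x1 + 6*x2 = 16, 0 <= x_i <= 10
Step 1: y^k = 0.0, reduced costs: (8.0, 7.0)
  x^k = (0.0, 0.0), subgradient = b - a^T x = 16.0
  y^{k+1} = 0.0 + 0.05*16.0 = 0.8
Step 2: y^k = 0.8, reduced costs: (6.4, 2.2)
  x^k = (0.0, 0.0), subgradient = b - a^T x = 16.0
  y^{k+1} = 0.8 + 0.05*16.0 = 1.6
Dual objective at y_2 = 1.6: reduced costs (4.8, -2.6), box minimizer x = (0.0, 10.0)
g(y_2) = b*y + (c1 - a1*y)*x1 + (c2 - a2*y)*x2 = 16*1.6 + 4.8*0.0 + (-2.6)*10.0 = 25.6 + 0.0 - 26.0 = -0.4


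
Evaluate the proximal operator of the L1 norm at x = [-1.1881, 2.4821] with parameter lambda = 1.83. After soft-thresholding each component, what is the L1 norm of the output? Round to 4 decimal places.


Soft-thresholding with lambda = 1.83:
prox(-1.1881) = sign(-1.1881)*max(|-1.1881| - 1.83, 0) = 0.0
prox(2.4821) = sign(2.4821)*max(|2.4821| - 1.83, 0) = 0.6521
prox(x) = [0.0, 0.6521]
||prox(x)||_1 = 0.0 + 0.6521 = 0.6521


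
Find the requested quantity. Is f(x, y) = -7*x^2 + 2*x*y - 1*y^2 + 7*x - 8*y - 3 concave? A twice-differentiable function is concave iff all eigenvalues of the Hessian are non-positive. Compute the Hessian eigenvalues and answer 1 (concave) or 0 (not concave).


The Hessian of f(x,y) = -7*x^2 + 2*x*y - 1*y^2 + 7*x - 8*y - 3 is:
H = [[-14, 2], [2, -2]]
Trace = -14 - 2 = -16
Determinant = -14*-2 - (2)^2 = 24
Discriminant = (-16)^2 - 4*24 = 160.0
Eigenvalues: lambda_1 = -14.3246, lambda_2 = -1.6754
The function is concave.

1


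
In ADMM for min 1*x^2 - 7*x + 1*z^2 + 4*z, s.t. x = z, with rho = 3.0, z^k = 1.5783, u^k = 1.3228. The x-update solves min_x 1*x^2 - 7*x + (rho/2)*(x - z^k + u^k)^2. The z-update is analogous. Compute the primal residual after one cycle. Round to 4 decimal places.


ADMM iteration with rho = 3.0, z^k = 1.5783, u^k = 1.3228
Step 1: x-update.
Minimize 1*x^2 - 7*x + (3.0/2)*(x - 1.5783 + 1.3228)^2
FOC: (2*1 + 3.0)*x = 7 + 3.0*(1.5783 - 1.3228)
x^{k+1} = 1.5533
Step 2: z-update.
Minimize 1*z^2 + 4*z + (3.0/2)*(1.5533 - z + 1.3228)^2
FOC: (2*1 + 3.0)*z = -4 + 3.0*(1.5533 + 1.3228)
z^{k+1} = 0.9257
Step 3: u-update.
u^{k+1} = 1.3228 + 1.5533 - 0.9257 = 1.9504
Step 4: Primal residual = |1.5533 - 0.9257| = 0.6276


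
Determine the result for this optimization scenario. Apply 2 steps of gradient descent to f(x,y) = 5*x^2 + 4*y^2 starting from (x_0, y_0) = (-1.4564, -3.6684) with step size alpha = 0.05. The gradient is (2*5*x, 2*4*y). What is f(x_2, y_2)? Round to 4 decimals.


Gradient descent on f(x,y) = 5*x^2 + 4*y^2.
Starting point: (-1.4564, -3.6684), alpha = 0.05
Step 1: grad_x = 2*5*-1.4564 = -14.564, grad_y = 2*4*-3.6684 = -29.3472
  x_1 = -1.4564 - 0.05*-14.564 = -0.7282
  y_1 = -3.6684 - 0.05*-29.3472 = -2.201
Step 2: grad_x = 2*5*-0.7282 = -7.282, grad_y = 2*4*-2.201 = -17.6083
  x_2 = -0.7282 - 0.05*-7.282 = -0.3641
  y_2 = -2.201 - 0.05*-17.6083 = -1.3206
f(-0.3641, -1.3206) = 5*(-0.3641)^2 + 4*(-1.3206)^2 = 7.639


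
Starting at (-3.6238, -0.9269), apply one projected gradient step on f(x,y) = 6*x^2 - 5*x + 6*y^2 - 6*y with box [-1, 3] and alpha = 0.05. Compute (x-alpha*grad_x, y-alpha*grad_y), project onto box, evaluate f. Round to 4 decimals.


Step 1: Compute gradient at (-3.6238, -0.9269).
grad_x = 2*6*-3.6238 - 5 = -48.4856
grad_y = 2*6*-0.9269 - 6 = -17.1228
Step 2: Gradient step.
x_raw = -3.6238 - 0.05*-48.4856 = -1.1995
y_raw = -0.9269 - 0.05*-17.1228 = -0.0708
Step 3: Project onto [-1, 3].
x_proj = clip(-1.1995) = -1.0
y_proj = clip(-0.0708) = -0.0708
Step 4: Evaluate f.
f(-1.0, -0.0708) = 11.4546


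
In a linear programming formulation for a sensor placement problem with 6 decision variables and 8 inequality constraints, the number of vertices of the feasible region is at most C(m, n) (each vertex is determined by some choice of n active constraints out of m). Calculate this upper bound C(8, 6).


Each vertex corresponds to some choice of n active constraints out of m, so the number of vertices is at most C(m, n) = m! / (n!(m-n)!).
m = 8, n = 6
Numerator: 8 * 7 * 6 * 5 * 4 * 3
Denominator: 6! = 720
C(8, 6) = 28


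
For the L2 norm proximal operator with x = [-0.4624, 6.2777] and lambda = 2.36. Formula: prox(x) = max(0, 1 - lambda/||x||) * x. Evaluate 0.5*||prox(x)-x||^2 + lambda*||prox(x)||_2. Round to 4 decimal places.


Step 1: Compute ||x||.
||x|| = 6.2947
Step 2: Compute scaling factor.
scale = max(0, 1 - 2.36/6.2947) = 0.6251
Step 3: prox(x) = [-0.289, 3.9241]
||prox(x)|| = 3.9347
Step 4: Proximal objective.
0.5*||prox-x||^2 = 2.7848
lambda*||prox|| = 9.2859
Total = 12.0707


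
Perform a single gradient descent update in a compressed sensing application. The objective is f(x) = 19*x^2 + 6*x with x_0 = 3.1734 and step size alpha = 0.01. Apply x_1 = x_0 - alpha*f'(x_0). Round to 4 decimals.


We compute the gradient at x_0 and apply the update.
f'(x) = 38*x + 6
f'(3.1734) = 38*3.1734 + 6 = 126.5892
x_1 = 3.1734 - 0.01*126.5892 = 1.9075


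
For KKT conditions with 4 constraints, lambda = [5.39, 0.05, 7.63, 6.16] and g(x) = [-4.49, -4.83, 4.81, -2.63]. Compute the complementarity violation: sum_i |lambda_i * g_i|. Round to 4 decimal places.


KKT complementary slackness check:
lambda_1 * g_1 = 5.39 * -4.49 = -24.2011
lambda_2 * g_2 = 0.05 * -4.83 = -0.2415
lambda_3 * g_3 = 7.63 * 4.81 = 36.7003
lambda_4 * g_4 = 6.16 * -2.63 = -16.2008
Total violation = 24.2011 + 0.2415 + 36.7003 + 16.2008 = 77.3437


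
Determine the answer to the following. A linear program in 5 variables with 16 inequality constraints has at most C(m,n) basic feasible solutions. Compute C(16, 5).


Each vertex corresponds to some choice of n active constraints out of m, so the number of vertices is at most C(m, n) = m! / (n!(m-n)!).
m = 16, n = 5
Numerator: 16 * 15 * 14 * 13 * 12
Denominator: 5! = 120
C(16, 5) = 4368


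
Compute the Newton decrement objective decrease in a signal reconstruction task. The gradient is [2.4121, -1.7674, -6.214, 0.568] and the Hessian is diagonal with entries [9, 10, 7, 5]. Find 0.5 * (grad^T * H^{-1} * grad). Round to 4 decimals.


Step 1: H is diagonal, so H^(-1) * g = [0.268, -0.1767, -0.8877, 0.1136].
Step 2: g^T H^(-1) g = sum_i g_i^2 / H_ii
  = (2.4121)^2/9 + (-1.7674)^2/10 + (-6.214)^2/7 + (0.568)^2/5
  = 0.6465 + 0.3124 + 5.5163 + 0.0645 = 6.5396
Step 3: Objective decrease = 0.5 * g^T H^(-1) g = 3.2698


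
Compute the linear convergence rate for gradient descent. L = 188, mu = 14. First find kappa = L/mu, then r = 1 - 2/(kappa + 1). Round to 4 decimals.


Step 1: Compute the condition number.
kappa = L/mu = 188/14 = 13.4286
Step 2: Compute the convergence rate.
r = 1 - 2/(kappa + 1) = 1 - 2*mu/(L + mu) = (L - mu)/(L + mu) = 174/202 = 0.8614


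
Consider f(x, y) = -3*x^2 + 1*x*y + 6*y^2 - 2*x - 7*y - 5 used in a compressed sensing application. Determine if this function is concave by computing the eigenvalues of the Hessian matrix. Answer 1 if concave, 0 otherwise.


The Hessian of f(x,y) = -3*x^2 + 1*x*y + 6*y^2 - 2*x - 7*y - 5 is:
H = [[-6, 1], [1, 12]]
Trace = -6 + 12 = 6
Determinant = -6*12 - (1)^2 = -73
Discriminant = (6)^2 - 4*-73 = 328.0
Eigenvalues: lambda_1 = -6.0554, lambda_2 = 12.0554
The function is not concave.

0


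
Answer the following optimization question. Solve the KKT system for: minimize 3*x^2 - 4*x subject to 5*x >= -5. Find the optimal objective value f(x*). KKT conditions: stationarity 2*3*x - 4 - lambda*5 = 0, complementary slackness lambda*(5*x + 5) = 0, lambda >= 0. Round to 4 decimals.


Step 1: Try lambda = 0 (constraint inactive).
Stationarity: 2*3*x - 4 = 0
x* = 4/(2*3) = 2/3 = 0.6667 (rounded; the exact value 2/3 is used below)
Check constraint: 5*0.6667 = 3.3335 >= -5 -- satisfied.
Step 2: Compute optimal value.
f(x*) = 3*(2/3)^2 - 4*(2/3) = -1.3333


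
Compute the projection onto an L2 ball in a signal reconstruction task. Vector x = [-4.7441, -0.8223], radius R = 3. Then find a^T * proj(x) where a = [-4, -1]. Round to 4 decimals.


Step 1: Compute ||x|| (intermediates to 6 decimals).
||x|| = sqrt((-4.7441)^2 + (-0.8223)^2) = 4.814838
Step 2: Project.
Since ||x|| > R, scale = R/||x|| = 3/4.814838 = 0.623074, proj(x) = scale * x
proj(x) = [-2.955925, -0.512354]
Step 3: Dot product.
a^T * proj(x) = -4*(-2.955925) - 1*(-0.512354) = 12.3361


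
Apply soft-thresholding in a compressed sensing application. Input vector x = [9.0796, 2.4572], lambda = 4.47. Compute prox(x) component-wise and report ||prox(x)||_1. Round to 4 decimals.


Soft-thresholding with lambda = 4.47:
prox(9.0796) = sign(9.0796)*max(|9.0796| - 4.47, 0) = 4.6096
prox(2.4572) = sign(2.4572)*max(|2.4572| - 4.47, 0) = 0.0
prox(x) = [4.6096, 0.0]
||prox(x)||_1 = 4.6096 + 0.0 = 4.6096


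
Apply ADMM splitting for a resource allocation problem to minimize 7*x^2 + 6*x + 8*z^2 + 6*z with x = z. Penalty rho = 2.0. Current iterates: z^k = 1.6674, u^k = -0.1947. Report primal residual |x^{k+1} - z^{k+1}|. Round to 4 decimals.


ADMM iteration with rho = 2.0, z^k = 1.6674, u^k = -0.1947
Step 1: x-update.
Minimize 7*x^2 + 6*x + (2.0/2)*(x - 1.6674 - 0.1947)^2
FOC: (2*7 + 2.0)*x = -6 + 2.0*(1.6674 + 0.1947)
x^{k+1} = -0.1422
Step 2: z-update.
Minimize 8*z^2 + 6*z + (2.0/2)*(-0.1422 - z - 0.1947)^2
FOC: (2*8 + 2.0)*z = -6 + 2.0*(-0.1422 - 0.1947)
z^{k+1} = -0.3708
Step 3: u-update.
u^{k+1} = -0.1947 - 0.1422 + 0.3708 = 0.0338
Step 4: Primal residual = |-0.1422 + 0.3708| = 0.2285


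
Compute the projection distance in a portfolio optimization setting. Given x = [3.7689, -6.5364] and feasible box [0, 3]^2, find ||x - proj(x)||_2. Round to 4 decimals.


Project each component onto [0, 3].
clip(3.7689) = 3.0, clip(-6.5364) = 0.0
Projection = [3.0, 0.0]
Squared diffs: [0.5912, 42.7245]
Distance = sqrt(43.3157) = 6.5815


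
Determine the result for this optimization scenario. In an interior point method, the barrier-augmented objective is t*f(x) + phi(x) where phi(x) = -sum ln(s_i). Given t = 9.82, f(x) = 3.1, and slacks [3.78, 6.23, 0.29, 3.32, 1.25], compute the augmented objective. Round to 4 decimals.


Step 1: Compute log-barrier.
ln values: [1.3297, 1.8294, -1.2379, 1.2, 0.2231]
phi = -(1.3297 + 1.8294 - 1.2379 + 1.2 + 0.2231) = -3.3443
Step 2: Compute augmented objective.
t*f(x) = 9.82*3.1 = 30.442
Total = 30.442 - 3.3443 = 27.0977


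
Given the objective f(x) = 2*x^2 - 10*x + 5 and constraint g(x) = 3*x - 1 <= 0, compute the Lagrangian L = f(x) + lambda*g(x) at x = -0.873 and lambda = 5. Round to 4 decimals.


Step 1: Evaluate f(x).
f(-0.873) = 2*(-0.873)^2 - 10*(-0.873) + 5 = 15.2543
Step 2: Evaluate g(x).
g(-0.873) = 3*-0.873 - 1 = -3.619
Step 3: Compute Lagrangian.
L = 15.2543 + 5*-3.619 = -2.8407


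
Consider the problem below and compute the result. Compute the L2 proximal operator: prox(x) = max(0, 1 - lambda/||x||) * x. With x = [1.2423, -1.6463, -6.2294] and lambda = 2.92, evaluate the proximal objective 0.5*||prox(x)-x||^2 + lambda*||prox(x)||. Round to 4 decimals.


Step 1: Compute ||x||.
||x|| = 6.5619
Step 2: Compute scaling factor.
scale = max(0, 1 - 2.92/6.5619) = 0.555
Step 3: prox(x) = [0.6895, -0.9137, -3.4574]
||prox(x)|| = 3.6419
Step 4: Proximal objective.
0.5*||prox-x||^2 = 4.2632
lambda*||prox|| = 10.6343
Total = 14.8977


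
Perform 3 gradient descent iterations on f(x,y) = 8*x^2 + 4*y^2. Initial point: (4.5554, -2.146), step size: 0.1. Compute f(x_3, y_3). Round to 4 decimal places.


Gradient descent on f(x,y) = 8*x^2 + 4*y^2.
Starting point: (4.5554, -2.146), alpha = 0.1
Step 1: grad_x = 2*8*4.5554 = 72.8864, grad_y = 2*4*-2.146 = -17.168
  x_1 = 4.5554 - 0.1*72.8864 = -2.7332
  y_1 = -2.146 - 0.1*-17.168 = -0.4292
Step 2: grad_x = 2*8*-2.7332 = -43.7318, grad_y = 2*4*-0.4292 = -3.4336
  x_2 = -2.7332 - 0.1*-43.7318 = 1.6399
  y_2 = -0.4292 - 0.1*-3.4336 = -0.0858
Step 3: grad_x = 2*8*1.6399 = 26.2391, grad_y = 2*4*-0.0858 = -0.6867
  x_3 = 1.6399 - 0.1*26.2391 = -0.984
  y_3 = -0.0858 - 0.1*-0.6867 = -0.0172
f(-0.984, -0.0172) = 8*(-0.984)^2 + 4*(-0.0172)^2 = 7.7467


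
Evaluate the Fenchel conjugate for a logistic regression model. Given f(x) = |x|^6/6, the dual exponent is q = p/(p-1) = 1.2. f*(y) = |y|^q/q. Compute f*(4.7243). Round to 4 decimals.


The conjugate exponent q satisfies 1/p + 1/q = 1.
p = 6, so q = 6/(6 - 1) = 1.2
|y|^q = 4.7243^1.2 = 6.4447
f*(4.7243) = 6.4447 / 1.2 = 5.3706


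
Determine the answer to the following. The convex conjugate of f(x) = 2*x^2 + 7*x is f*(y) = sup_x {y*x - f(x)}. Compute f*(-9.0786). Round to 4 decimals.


f*(y) = sup_x {y*x - a*x^2 - b*x} = sup_x {(y-b)*x - a*x^2}
FOC: (y - b) - 2a*x = 0 => x* = (y - b)/(2a)
x* = (-9.0786 - 7)/(2*2) = -4.0197
f*(-9.0786) = (y-b)^2/(4a) = (-9.0786 - 7)^2/(4*2)
= 258.5214/8 = 32.3152


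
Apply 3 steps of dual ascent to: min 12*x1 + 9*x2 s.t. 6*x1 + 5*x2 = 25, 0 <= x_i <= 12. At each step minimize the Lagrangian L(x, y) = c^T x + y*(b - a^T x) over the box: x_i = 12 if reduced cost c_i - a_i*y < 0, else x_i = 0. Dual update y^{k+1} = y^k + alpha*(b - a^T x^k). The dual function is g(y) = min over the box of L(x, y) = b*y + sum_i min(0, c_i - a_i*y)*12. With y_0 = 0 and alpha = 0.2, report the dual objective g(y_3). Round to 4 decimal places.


Dual ascent for LP: min 12*x1 + 9*x2, 6*x1 + 5*x2 = 25, 0 <= x_i <= 12
Step 1: y^k = 0.0, reduced costs: (12.0, 9.0)
  x^k = (0.0, 0.0), subgradient = b - a^T x = 25.0
  y^{k+1} = 0.0 + 0.2*25.0 = 5.0
Step 2: y^k = 5.0, reduced costs: (-18.0, -16.0)
  x^k = (12.0, 12.0), subgradient = b - a^T x = -107.0
  y^{k+1} = 5.0 + 0.2*-107.0 = -16.4
Step 3: y^k = -16.4, reduced costs: (110.4, 91.0)
  x^k = (0.0, 0.0), subgradient = b - a^T x = 25.0
  y^{k+1} = -16.4 + 0.2*25.0 = -11.4
Dual objective at y_3 = -11.4: reduced costs (80.4, 66.0), box minimizer x = (0.0, 0.0)
g(y_3) = b*y + (c1 - a1*y)*x1 + (c2 - a2*y)*x2 = 25*(-11.4) + 80.4*0.0 + 66.0*0.0 = -285.0 + 0.0 + 0.0 = -285.0


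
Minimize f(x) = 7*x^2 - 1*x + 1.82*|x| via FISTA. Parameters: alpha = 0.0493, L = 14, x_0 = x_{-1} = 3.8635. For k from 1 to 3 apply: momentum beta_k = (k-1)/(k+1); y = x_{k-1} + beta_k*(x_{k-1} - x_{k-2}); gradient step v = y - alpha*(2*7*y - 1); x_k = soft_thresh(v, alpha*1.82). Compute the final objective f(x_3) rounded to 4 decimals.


FISTA on f(x) = 7*x^2 - 1*x + 1.82*|x|
L = 14, alpha = 0.0493
Iteration 1: beta = 0.0, y = 3.8635 + 0.0*(3.8635 - 3.8635) = 3.8635
  grad(y) = 53.089, v = y - alpha*grad = 1.2462
  prox(v) = soft_thresh(1.2462, 0.0897) = 1.1565
Iteration 2: beta = 0.3333, y = 1.1565 + 0.3333*(1.1565 - 3.8635) = 0.2541
  grad(y) = 2.5581, v = y - alpha*grad = 0.128
  prox(v) = soft_thresh(0.128, 0.0897) = 0.0383
Iteration 3: beta = 0.5, y = 0.0383 + 0.5*(0.0383 - 1.1565) = -0.5208
  grad(y) = -8.2909, v = y - alpha*grad = -0.112
  prox(v) = soft_thresh(-0.112, 0.0897) = -0.0223
f(x_3) = 7*(-0.0223)^2 - 1*(-0.0223) + 1.82*|-0.0223| = 0.0664


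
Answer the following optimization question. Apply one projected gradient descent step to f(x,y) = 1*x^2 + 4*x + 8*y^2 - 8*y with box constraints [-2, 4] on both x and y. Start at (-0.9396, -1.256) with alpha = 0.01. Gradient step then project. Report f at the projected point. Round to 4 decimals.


Step 1: Compute gradient at (-0.9396, -1.256).
grad_x = 2*1*-0.9396 + 4 = 2.1208
grad_y = 2*8*-1.256 - 8 = -28.096
Step 2: Gradient step.
x_raw = -0.9396 - 0.01*2.1208 = -0.9608
y_raw = -1.256 - 0.01*-28.096 = -0.975
Step 3: Project onto [-2, 4].
x_proj = clip(-0.9608) = -0.9608
y_proj = clip(-0.975) = -0.975
Step 4: Evaluate f.
f(-0.9608, -0.975) = 12.4859


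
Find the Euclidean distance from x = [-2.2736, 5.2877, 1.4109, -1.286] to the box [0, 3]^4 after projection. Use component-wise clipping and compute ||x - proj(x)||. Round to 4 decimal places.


Project each component onto [0, 3].
clip(-2.2736) = 0.0, clip(5.2877) = 3.0, clip(1.4109) = 1.4109, clip(-1.286) = 0.0
Projection = [0.0, 3.0, 1.4109, 0.0]
Squared diffs: [5.1693, 5.2336, 0.0, 1.6538]
Distance = sqrt(12.0567) = 3.4723


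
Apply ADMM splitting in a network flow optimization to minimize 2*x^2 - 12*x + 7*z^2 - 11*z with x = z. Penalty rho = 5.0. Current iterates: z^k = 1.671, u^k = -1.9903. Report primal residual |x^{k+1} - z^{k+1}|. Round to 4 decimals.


ADMM iteration with rho = 5.0, z^k = 1.671, u^k = -1.9903
Step 1: x-update.
Minimize 2*x^2 - 12*x + (5.0/2)*(x - 1.671 - 1.9903)^2
FOC: (2*2 + 5.0)*x = 12 + 5.0*(1.671 + 1.9903)
x^{k+1} = 3.3674
Step 2: z-update.
Minimize 7*z^2 - 11*z + (5.0/2)*(3.3674 - z - 1.9903)^2
FOC: (2*7 + 5.0)*z = 11 + 5.0*(3.3674 - 1.9903)
z^{k+1} = 0.9413
Step 3: u-update.
u^{k+1} = -1.9903 + 3.3674 - 0.9413 = 0.4357
Step 4: Primal residual = |3.3674 - 0.9413| = 2.426


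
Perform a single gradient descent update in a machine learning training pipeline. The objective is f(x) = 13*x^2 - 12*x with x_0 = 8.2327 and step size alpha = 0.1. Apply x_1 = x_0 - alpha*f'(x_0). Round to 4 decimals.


We compute the gradient at x_0 and apply the update.
f'(x) = 26*x - 12
f'(8.2327) = 26*8.2327 - 12 = 202.0502
x_1 = 8.2327 - 0.1*202.0502 = -11.9723


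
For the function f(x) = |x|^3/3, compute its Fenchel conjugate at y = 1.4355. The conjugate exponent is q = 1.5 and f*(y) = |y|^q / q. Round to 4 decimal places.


The conjugate exponent q satisfies 1/p + 1/q = 1.
p = 3, so q = 3/(3 - 1) = 1.5
|y|^q = 1.4355^1.5 = 1.7199
f*(1.4355) = 1.7199 / 1.5 = 1.1466


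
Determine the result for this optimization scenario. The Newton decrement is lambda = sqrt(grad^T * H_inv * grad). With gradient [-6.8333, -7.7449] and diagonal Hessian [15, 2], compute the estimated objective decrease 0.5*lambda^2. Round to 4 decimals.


Step 1: H is diagonal, so H^(-1) * g = [-0.4556, -3.8725].
Step 2: g^T H^(-1) g = sum_i g_i^2 / H_ii
  = (-6.8333)^2/15 + (-7.7449)^2/2
  = 3.1129 + 29.9917 = 33.1047
Step 3: Objective decrease = 0.5 * g^T H^(-1) g = 16.5523


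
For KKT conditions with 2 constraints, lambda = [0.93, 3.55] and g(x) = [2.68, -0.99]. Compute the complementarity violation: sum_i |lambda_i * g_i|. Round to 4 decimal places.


KKT complementary slackness check:
lambda_1 * g_1 = 0.93 * 2.68 = 2.4924
lambda_2 * g_2 = 3.55 * -0.99 = -3.5145
Total violation = 2.4924 + 3.5145 = 6.0069


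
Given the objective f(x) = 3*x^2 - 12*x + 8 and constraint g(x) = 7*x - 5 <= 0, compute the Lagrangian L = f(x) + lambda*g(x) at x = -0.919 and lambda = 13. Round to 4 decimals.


Step 1: Evaluate f(x).
f(-0.919) = 3*(-0.919)^2 - 12*(-0.919) + 8 = 21.5617
Step 2: Evaluate g(x).
g(-0.919) = 7*-0.919 - 5 = -11.433
Step 3: Compute Lagrangian.
L = 21.5617 + 13*-11.433 = -127.0673


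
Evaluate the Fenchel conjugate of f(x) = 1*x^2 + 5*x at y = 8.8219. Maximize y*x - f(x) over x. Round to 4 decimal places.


f*(y) = sup_x {y*x - a*x^2 - b*x} = sup_x {(y-b)*x - a*x^2}
FOC: (y - b) - 2a*x = 0 => x* = (y - b)/(2a)
x* = (8.8219 - 5)/(2*1) = 1.911
f*(8.8219) = (y-b)^2/(4a) = (8.8219 - 5)^2/(4*1)
= 14.6069/4 = 3.6517


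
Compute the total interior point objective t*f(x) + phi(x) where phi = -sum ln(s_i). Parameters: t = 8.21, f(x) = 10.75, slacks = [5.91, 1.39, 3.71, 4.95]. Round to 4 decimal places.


Step 1: Compute log-barrier.
ln values: [1.7766, 0.3293, 1.311, 1.5994]
phi = -(1.7766 + 0.3293 + 1.311 + 1.5994) = -5.0164
Step 2: Compute augmented objective.
t*f(x) = 8.21*10.75 = 88.2575
Total = 88.2575 - 5.0164 = 83.2411


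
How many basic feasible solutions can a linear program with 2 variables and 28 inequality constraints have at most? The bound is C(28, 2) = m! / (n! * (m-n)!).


Each vertex corresponds to some choice of n active constraints out of m, so the number of vertices is at most C(m, n) = m! / (n!(m-n)!).
m = 28, n = 2
Numerator: 28 * 27
Denominator: 2! = 2
C(28, 2) = 378


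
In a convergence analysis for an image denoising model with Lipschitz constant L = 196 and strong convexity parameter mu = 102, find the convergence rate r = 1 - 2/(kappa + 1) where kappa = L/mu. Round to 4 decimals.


Step 1: Compute the condition number.
kappa = L/mu = 196/102 = 1.9216
Step 2: Compute the convergence rate.
r = 1 - 2/(kappa + 1) = 1 - 2*mu/(L + mu) = (L - mu)/(L + mu) = 94/298 = 0.3154


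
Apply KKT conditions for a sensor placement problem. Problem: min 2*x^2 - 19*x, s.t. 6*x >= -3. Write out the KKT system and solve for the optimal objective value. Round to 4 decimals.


Step 1: Try lambda = 0 (constraint inactive).
Stationarity: 2*2*x - 19 = 0
x* = 19/(2*2) = 4.75
Check constraint: 6*4.75 = 28.5 >= -3 -- satisfied.
Step 2: Compute optimal value.
f(x*) = 2*4.75^2 - 19*4.75 = -45.125


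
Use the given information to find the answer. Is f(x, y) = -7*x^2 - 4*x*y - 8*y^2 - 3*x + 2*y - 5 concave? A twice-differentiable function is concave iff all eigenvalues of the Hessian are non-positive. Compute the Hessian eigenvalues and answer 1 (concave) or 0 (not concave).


The Hessian of f(x,y) = -7*x^2 - 4*x*y - 8*y^2 - 3*x + 2*y - 5 is:
H = [[-14, -4], [-4, -16]]
Trace = -14 - 16 = -30
Determinant = -14*-16 - (-4)^2 = 208
Discriminant = (-30)^2 - 4*208 = 68.0
Eigenvalues: lambda_1 = -19.1231, lambda_2 = -10.8769
The function is concave.

1


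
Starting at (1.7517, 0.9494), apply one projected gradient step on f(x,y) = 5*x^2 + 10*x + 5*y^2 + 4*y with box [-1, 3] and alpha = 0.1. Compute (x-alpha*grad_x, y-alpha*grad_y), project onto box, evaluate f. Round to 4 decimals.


Step 1: Compute gradient at (1.7517, 0.9494).
grad_x = 2*5*1.7517 + 10 = 27.517
grad_y = 2*5*0.9494 + 4 = 13.494
Step 2: Gradient step.
x_raw = 1.7517 - 0.1*27.517 = -1.0
y_raw = 0.9494 - 0.1*13.494 = -0.4
Step 3: Project onto [-1, 3].
x_proj = clip(-1.0) = -1.0
y_proj = clip(-0.4) = -0.4
Step 4: Evaluate f.
f(-1.0, -0.4) = -5.8


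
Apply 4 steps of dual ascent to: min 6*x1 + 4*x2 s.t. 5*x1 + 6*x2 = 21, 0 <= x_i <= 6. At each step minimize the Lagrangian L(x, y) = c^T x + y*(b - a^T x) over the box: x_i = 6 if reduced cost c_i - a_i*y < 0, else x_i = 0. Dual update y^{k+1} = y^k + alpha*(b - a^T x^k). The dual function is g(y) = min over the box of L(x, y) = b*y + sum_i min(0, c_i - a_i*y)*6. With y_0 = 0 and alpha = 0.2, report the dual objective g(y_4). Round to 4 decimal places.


Dual ascent for LP: min 6*x1 + 4*x2, 5*x1 + 6*x2 = 21, 0 <= x_i <= 6
Step 1: y^k = 0.0, reduced costs: (6.0, 4.0)
  x^k = (0.0, 0.0), subgradient = b - a^T x = 21.0
  y^{k+1} = 0.0 + 0.2*21.0 = 4.2
Step 2: y^k = 4.2, reduced costs: (-15.0, -21.2)
  x^k = (6.0, 6.0), subgradient = b - a^T x = -45.0
  y^{k+1} = 4.2 + 0.2*-45.0 = -4.8
Step 3: y^k = -4.8, reduced costs: (30.0, 32.8)
  x^k = (0.0, 0.0), subgradient = b - a^T x = 21.0
  y^{k+1} = -4.8 + 0.2*21.0 = -0.6
Step 4: y^k = -0.6, reduced costs: (9.0, 7.6)
  x^k = (0.0, 0.0), subgradient = b - a^T x = 21.0
  y^{k+1} = -0.6 + 0.2*21.0 = 3.6
Dual objective at y_4 = 3.6: reduced costs (-12.0, -17.6), box minimizer x = (6.0, 6.0)
g(y_4) = b*y + (c1 - a1*y)*x1 + (c2 - a2*y)*x2 = 21*3.6 + (-12.0)*6.0 + (-17.6)*6.0 = 75.6 - 72.0 - 105.6 = -102.0


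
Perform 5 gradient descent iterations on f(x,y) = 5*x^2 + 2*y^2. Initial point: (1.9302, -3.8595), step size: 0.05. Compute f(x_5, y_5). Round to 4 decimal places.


Gradient descent on f(x,y) = 5*x^2 + 2*y^2.
Starting point: (1.9302, -3.8595), alpha = 0.05
Step 1: grad_x = 2*5*1.9302 = 19.302, grad_y = 2*2*-3.8595 = -15.438
  x_1 = 1.9302 - 0.05*19.302 = 0.9651
  y_1 = -3.8595 - 0.05*-15.438 = -3.0876
Step 2: grad_x = 2*5*0.9651 = 9.651, grad_y = 2*2*-3.0876 = -12.3504
  x_2 = 0.9651 - 0.05*9.651 = 0.4826
  y_2 = -3.0876 - 0.05*-12.3504 = -2.4701
Step 3: grad_x = 2*5*0.4826 = 4.8255, grad_y = 2*2*-2.4701 = -9.8803
  x_3 = 0.4826 - 0.05*4.8255 = 0.2413
  y_3 = -2.4701 - 0.05*-9.8803 = -1.9761
Step 4: grad_x = 2*5*0.2413 = 2.4128, grad_y = 2*2*-1.9761 = -7.9043
  x_4 = 0.2413 - 0.05*2.4128 = 0.1206
  y_4 = -1.9761 - 0.05*-7.9043 = -1.5809
Step 5: grad_x = 2*5*0.1206 = 1.2064, grad_y = 2*2*-1.5809 = -6.3234
  x_5 = 0.1206 - 0.05*1.2064 = 0.0603
  y_5 = -1.5809 - 0.05*-6.3234 = -1.2647
f(0.0603, -1.2647) = 5*0.0603^2 + 2*(-1.2647)^2 = 3.217


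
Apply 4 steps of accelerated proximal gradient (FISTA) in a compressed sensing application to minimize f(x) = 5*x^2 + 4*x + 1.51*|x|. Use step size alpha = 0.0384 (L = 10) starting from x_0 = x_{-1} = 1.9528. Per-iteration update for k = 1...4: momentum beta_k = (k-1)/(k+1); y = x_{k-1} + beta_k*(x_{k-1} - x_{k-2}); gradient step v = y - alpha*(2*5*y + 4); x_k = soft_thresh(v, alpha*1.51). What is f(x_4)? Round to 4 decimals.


FISTA on f(x) = 5*x^2 + 4*x + 1.51*|x|
L = 10, alpha = 0.0384
Iteration 1: beta = 0.0, y = 1.9528 + 0.0*(1.9528 - 1.9528) = 1.9528
  grad(y) = 23.528, v = y - alpha*grad = 1.0493
  prox(v) = soft_thresh(1.0493, 0.058) = 0.9913
Iteration 2: beta = 0.3333, y = 0.9913 + 0.3333*(0.9913 - 1.9528) = 0.6709
  grad(y) = 10.7085, v = y - alpha*grad = 0.2596
  prox(v) = soft_thresh(0.2596, 0.058) = 0.2017
Iteration 3: beta = 0.5, y = 0.2017 + 0.5*(0.2017 - 0.9913) = -0.1932
  grad(y) = 2.0682, v = y - alpha*grad = -0.2726
  prox(v) = soft_thresh(-0.2726, 0.058) = -0.2146
Iteration 4: beta = 0.6, y = -0.2146 + 0.6*(-0.2146 - 0.2017) = -0.4644
  grad(y) = -0.6438, v = y - alpha*grad = -0.4397
  prox(v) = soft_thresh(-0.4397, 0.058) = -0.3817
f(x_4) = 5*(-0.3817)^2 + 4*(-0.3817) + 1.51*|-0.3817| = -0.222


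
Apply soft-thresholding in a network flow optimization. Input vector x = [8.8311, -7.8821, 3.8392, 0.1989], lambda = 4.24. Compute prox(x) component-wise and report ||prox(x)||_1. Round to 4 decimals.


Soft-thresholding with lambda = 4.24:
prox(8.8311) = sign(8.8311)*max(|8.8311| - 4.24, 0) = 4.5911
prox(-7.8821) = sign(-7.8821)*max(|-7.8821| - 4.24, 0) = -3.6421
prox(3.8392) = sign(3.8392)*max(|3.8392| - 4.24, 0) = 0.0
prox(0.1989) = sign(0.1989)*max(|0.1989| - 4.24, 0) = 0.0
prox(x) = [4.5911, -3.6421, 0.0, 0.0]
||prox(x)||_1 = 4.5911 + 3.6421 + 0.0 + 0.0 = 8.2332


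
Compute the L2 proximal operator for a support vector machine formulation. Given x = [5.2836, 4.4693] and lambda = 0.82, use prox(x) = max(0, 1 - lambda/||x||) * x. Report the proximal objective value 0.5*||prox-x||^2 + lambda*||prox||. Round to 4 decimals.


Step 1: Compute ||x||.
||x|| = 6.9203
Step 2: Compute scaling factor.
scale = max(0, 1 - 0.82/6.9203) = 0.8815
Step 3: prox(x) = [4.6575, 3.9397]
||prox(x)|| = 6.1003
Step 4: Proximal objective.
0.5*||prox-x||^2 = 0.3362
lambda*||prox|| = 5.0022
Total = 5.3385


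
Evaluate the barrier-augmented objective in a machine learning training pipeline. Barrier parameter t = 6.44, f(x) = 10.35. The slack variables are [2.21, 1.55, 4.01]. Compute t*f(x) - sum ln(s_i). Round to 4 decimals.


Step 1: Compute log-barrier.
ln values: [0.793, 0.4383, 1.3888]
phi = -(0.793 + 0.4383 + 1.3888) = -2.62
Step 2: Compute augmented objective.
t*f(x) = 6.44*10.35 = 66.654
Total = 66.654 - 2.62 = 64.034


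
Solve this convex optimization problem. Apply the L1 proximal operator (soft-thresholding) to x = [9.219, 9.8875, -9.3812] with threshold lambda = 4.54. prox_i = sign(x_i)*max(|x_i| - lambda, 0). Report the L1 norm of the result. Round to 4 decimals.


Soft-thresholding with lambda = 4.54:
prox(9.219) = sign(9.219)*max(|9.219| - 4.54, 0) = 4.679
prox(9.8875) = sign(9.8875)*max(|9.8875| - 4.54, 0) = 5.3475
prox(-9.3812) = sign(-9.3812)*max(|-9.3812| - 4.54, 0) = -4.8412
prox(x) = [4.679, 5.3475, -4.8412]
||prox(x)||_1 = 4.679 + 5.3475 + 4.8412 = 14.8677


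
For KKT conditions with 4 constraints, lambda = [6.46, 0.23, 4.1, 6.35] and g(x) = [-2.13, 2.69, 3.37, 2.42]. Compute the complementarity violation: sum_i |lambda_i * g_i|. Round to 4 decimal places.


KKT complementary slackness check:
lambda_1 * g_1 = 6.46 * -2.13 = -13.7598
lambda_2 * g_2 = 0.23 * 2.69 = 0.6187
lambda_3 * g_3 = 4.1 * 3.37 = 13.817
lambda_4 * g_4 = 6.35 * 2.42 = 15.367
Total violation = 13.7598 + 0.6187 + 13.817 + 15.367 = 43.5625


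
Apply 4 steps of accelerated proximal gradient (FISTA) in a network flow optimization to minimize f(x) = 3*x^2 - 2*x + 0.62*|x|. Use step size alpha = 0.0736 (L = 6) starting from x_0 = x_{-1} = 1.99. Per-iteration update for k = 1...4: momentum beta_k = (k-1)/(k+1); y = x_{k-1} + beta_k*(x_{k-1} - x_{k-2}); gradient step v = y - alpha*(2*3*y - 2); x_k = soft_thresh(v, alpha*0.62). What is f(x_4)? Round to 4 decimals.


FISTA on f(x) = 3*x^2 - 2*x + 0.62*|x|
L = 6, alpha = 0.0736
Iteration 1: beta = 0.0, y = 1.99 + 0.0*(1.99 - 1.99) = 1.99
  grad(y) = 9.94, v = y - alpha*grad = 1.2584
  prox(v) = soft_thresh(1.2584, 0.0456) = 1.2128
Iteration 2: beta = 0.3333, y = 1.2128 + 0.3333*(1.2128 - 1.99) = 0.9537
  grad(y) = 3.7223, v = y - alpha*grad = 0.6798
  prox(v) = soft_thresh(0.6798, 0.0456) = 0.6341
Iteration 3: beta = 0.5, y = 0.6341 + 0.5*(0.6341 - 1.2128) = 0.3448
  grad(y) = 0.0687, v = y - alpha*grad = 0.3397
  prox(v) = soft_thresh(0.3397, 0.0456) = 0.2941
Iteration 4: beta = 0.6, y = 0.2941 + 0.6*(0.2941 - 0.6341) = 0.0901
  grad(y) = -1.4595, v = y - alpha*grad = 0.1975
  prox(v) = soft_thresh(0.1975, 0.0456) = 0.1519
f(x_4) = 3*0.1519^2 - 2*0.1519 + 0.62*|0.1519| = -0.1404


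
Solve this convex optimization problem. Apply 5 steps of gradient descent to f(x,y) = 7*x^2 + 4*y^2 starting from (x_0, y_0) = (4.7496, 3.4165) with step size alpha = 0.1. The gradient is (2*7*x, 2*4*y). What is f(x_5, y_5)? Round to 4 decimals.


Gradient descent on f(x,y) = 7*x^2 + 4*y^2.
Starting point: (4.7496, 3.4165), alpha = 0.1
Step 1: grad_x = 2*7*4.7496 = 66.4944, grad_y = 2*4*3.4165 = 27.332
  x_1 = 4.7496 - 0.1*66.4944 = -1.8998
  y_1 = 3.4165 - 0.1*27.332 = 0.6833
Step 2: grad_x = 2*7*-1.8998 = -26.5978, grad_y = 2*4*0.6833 = 5.4664
  x_2 = -1.8998 - 0.1*-26.5978 = 0.7599
  y_2 = 0.6833 - 0.1*5.4664 = 0.1367
Step 3: grad_x = 2*7*0.7599 = 10.6391, grad_y = 2*4*0.1367 = 1.0933
  x_3 = 0.7599 - 0.1*10.6391 = -0.304
  y_3 = 0.1367 - 0.1*1.0933 = 0.0273
Step 4: grad_x = 2*7*-0.304 = -4.2556, grad_y = 2*4*0.0273 = 0.2187
  x_4 = -0.304 - 0.1*-4.2556 = 0.1216
  y_4 = 0.0273 - 0.1*0.2187 = 0.0055
Step 5: grad_x = 2*7*0.1216 = 1.7023, grad_y = 2*4*0.0055 = 0.0437
  x_5 = 0.1216 - 0.1*1.7023 = -0.0486
  y_5 = 0.0055 - 0.1*0.0437 = 0.0011
f(-0.0486, 0.0011) = 7*(-0.0486)^2 + 4*0.0011^2 = 0.0166


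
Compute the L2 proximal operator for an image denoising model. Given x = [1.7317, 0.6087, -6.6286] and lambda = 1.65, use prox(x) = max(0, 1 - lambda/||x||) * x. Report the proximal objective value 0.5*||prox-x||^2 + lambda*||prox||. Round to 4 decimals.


Step 1: Compute ||x||.
||x|| = 6.8781
Step 2: Compute scaling factor.
scale = max(0, 1 - 1.65/6.8781) = 0.7601
Step 3: prox(x) = [1.3163, 0.4627, -5.0384]
||prox(x)|| = 5.2281
Step 4: Proximal objective.
0.5*||prox-x||^2 = 1.3613
lambda*||prox|| = 8.6264
Total = 9.9875


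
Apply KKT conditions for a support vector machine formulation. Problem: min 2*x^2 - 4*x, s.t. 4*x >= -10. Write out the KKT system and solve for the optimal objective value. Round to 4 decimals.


Step 1: Try lambda = 0 (constraint inactive).
Stationarity: 2*2*x - 4 = 0
x* = 4/(2*2) = 1.0
Check constraint: 4*1.0 = 4.0 >= -10 -- satisfied.
Step 2: Compute optimal value.
f(x*) = 2*1.0^2 - 4*1.0 = -2.0


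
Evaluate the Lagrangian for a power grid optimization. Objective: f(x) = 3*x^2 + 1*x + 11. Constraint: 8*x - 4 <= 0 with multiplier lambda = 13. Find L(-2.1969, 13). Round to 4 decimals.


Step 1: Evaluate f(x).
f(-2.1969) = 3*(-2.1969)^2 + 1*(-2.1969) + 11 = 23.2822
Step 2: Evaluate g(x).
g(-2.1969) = 8*-2.1969 - 4 = -21.5752
Step 3: Compute Lagrangian.
L = 23.2822 + 13*-21.5752 = -257.1954


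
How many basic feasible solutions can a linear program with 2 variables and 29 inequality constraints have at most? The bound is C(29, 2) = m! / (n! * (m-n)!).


Each vertex corresponds to some choice of n active constraints out of m, so the number of vertices is at most C(m, n) = m! / (n!(m-n)!).
m = 29, n = 2
Numerator: 29 * 28
Denominator: 2! = 2
C(29, 2) = 406


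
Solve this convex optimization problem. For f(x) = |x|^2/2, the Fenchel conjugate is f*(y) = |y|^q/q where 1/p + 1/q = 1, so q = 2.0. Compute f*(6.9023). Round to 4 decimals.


The conjugate exponent q satisfies 1/p + 1/q = 1.
p = 2, so q = 2/(2 - 1) = 2.0
|y|^q = 6.9023^2.0 = 47.6417
f*(6.9023) = 47.6417 / 2.0 = 23.8209


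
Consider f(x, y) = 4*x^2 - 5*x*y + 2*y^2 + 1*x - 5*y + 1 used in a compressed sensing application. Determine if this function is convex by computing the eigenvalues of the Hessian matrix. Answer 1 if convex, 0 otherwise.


The Hessian of f(x,y) = 4*x^2 - 5*x*y + 2*y^2 + 1*x - 5*y + 1 is:
H = [[8, -5], [-5, 4]]
Trace = 8 + 4 = 12
Determinant = 8*4 - (-5)^2 = 7
Discriminant = (12)^2 - 4*7 = 116.0
Eigenvalues: lambda_1 = 0.6148, lambda_2 = 11.3852
The function is convex.

1
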